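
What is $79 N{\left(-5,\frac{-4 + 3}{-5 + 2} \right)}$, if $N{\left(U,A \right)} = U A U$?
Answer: $\frac{1975}{3} \approx 658.33$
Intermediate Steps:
$N{\left(U,A \right)} = A U^{2}$ ($N{\left(U,A \right)} = A U U = A U^{2}$)
$79 N{\left(-5,\frac{-4 + 3}{-5 + 2} \right)} = 79 \frac{-4 + 3}{-5 + 2} \left(-5\right)^{2} = 79 - \frac{1}{-3} \cdot 25 = 79 \left(-1\right) \left(- \frac{1}{3}\right) 25 = 79 \cdot \frac{1}{3} \cdot 25 = 79 \cdot \frac{25}{3} = \frac{1975}{3}$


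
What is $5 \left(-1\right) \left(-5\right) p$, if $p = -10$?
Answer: $-250$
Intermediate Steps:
$5 \left(-1\right) \left(-5\right) p = 5 \left(-1\right) \left(-5\right) \left(-10\right) = \left(-5\right) \left(-5\right) \left(-10\right) = 25 \left(-10\right) = -250$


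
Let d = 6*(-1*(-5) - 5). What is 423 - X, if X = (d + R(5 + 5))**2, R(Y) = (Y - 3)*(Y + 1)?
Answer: -5506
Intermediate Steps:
R(Y) = (1 + Y)*(-3 + Y) (R(Y) = (-3 + Y)*(1 + Y) = (1 + Y)*(-3 + Y))
d = 0 (d = 6*(5 - 5) = 6*0 = 0)
X = 5929 (X = (0 + (-3 + (5 + 5)**2 - 2*(5 + 5)))**2 = (0 + (-3 + 10**2 - 2*10))**2 = (0 + (-3 + 100 - 20))**2 = (0 + 77)**2 = 77**2 = 5929)
423 - X = 423 - 1*5929 = 423 - 5929 = -5506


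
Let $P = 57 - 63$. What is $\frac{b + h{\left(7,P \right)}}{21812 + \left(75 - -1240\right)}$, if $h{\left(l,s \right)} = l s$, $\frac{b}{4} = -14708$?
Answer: $- \frac{58874}{23127} \approx -2.5457$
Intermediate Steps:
$b = -58832$ ($b = 4 \left(-14708\right) = -58832$)
$P = -6$ ($P = 57 - 63 = -6$)
$\frac{b + h{\left(7,P \right)}}{21812 + \left(75 - -1240\right)} = \frac{-58832 + 7 \left(-6\right)}{21812 + \left(75 - -1240\right)} = \frac{-58832 - 42}{21812 + \left(75 + 1240\right)} = - \frac{58874}{21812 + 1315} = - \frac{58874}{23127}$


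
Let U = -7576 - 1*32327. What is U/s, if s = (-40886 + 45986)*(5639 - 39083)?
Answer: 13301/56854800 ≈ 0.00023395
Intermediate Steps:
U = -39903 (U = -7576 - 32327 = -39903)
s = -170564400 (s = 5100*(-33444) = -170564400)
U/s = -39903/(-170564400) = -39903*(-1/170564400) = 13301/56854800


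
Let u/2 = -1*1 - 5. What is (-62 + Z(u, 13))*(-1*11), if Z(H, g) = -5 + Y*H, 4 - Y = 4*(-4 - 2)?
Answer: 4433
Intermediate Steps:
Y = 28 (Y = 4 - 4*(-4 - 2) = 4 - 4*(-6) = 4 - 1*(-24) = 4 + 24 = 28)
u = -12 (u = 2*(-1*1 - 5) = 2*(-1 - 5) = 2*(-6) = -12)
Z(H, g) = -5 + 28*H
(-62 + Z(u, 13))*(-1*11) = (-62 + (-5 + 28*(-12)))*(-1*11) = (-62 + (-5 - 336))*(-11) = (-62 - 341)*(-11) = -403*(-11) = 4433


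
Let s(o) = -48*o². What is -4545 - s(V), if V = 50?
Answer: 115455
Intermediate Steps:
-4545 - s(V) = -4545 - (-48)*50² = -4545 - (-48)*2500 = -4545 - 1*(-120000) = -4545 + 120000 = 115455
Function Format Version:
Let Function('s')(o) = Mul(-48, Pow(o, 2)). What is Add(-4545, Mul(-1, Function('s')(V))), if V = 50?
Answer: 115455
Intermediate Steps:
Add(-4545, Mul(-1, Function('s')(V))) = Add(-4545, Mul(-1, Mul(-48, Pow(50, 2)))) = Add(-4545, Mul(-1, Mul(-48, 2500))) = Add(-4545, Mul(-1, -120000)) = Add(-4545, 120000) = 115455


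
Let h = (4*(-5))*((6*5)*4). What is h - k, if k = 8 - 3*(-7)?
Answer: -2429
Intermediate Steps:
k = 29 (k = 8 + 21 = 29)
h = -2400 (h = -600*4 = -20*120 = -2400)
h - k = -2400 - 1*29 = -2400 - 29 = -2429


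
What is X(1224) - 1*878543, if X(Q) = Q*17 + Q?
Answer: -856511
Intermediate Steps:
X(Q) = 18*Q (X(Q) = 17*Q + Q = 18*Q)
X(1224) - 1*878543 = 18*1224 - 1*878543 = 22032 - 878543 = -856511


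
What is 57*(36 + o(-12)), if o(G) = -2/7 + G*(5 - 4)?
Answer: 9462/7 ≈ 1351.7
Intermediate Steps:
o(G) = -2/7 + G (o(G) = -2*⅐ + G*1 = -2/7 + G)
57*(36 + o(-12)) = 57*(36 + (-2/7 - 12)) = 57*(36 - 86/7) = 57*(166/7) = 9462/7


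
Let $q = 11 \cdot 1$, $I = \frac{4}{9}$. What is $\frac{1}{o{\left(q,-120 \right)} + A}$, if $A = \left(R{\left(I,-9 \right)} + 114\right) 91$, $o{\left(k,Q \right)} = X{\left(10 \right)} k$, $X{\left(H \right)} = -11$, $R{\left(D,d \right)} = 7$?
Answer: $\frac{1}{10890} \approx 9.1827 \cdot 10^{-5}$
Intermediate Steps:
$I = \frac{4}{9}$ ($I = 4 \cdot \frac{1}{9} = \frac{4}{9} \approx 0.44444$)
$q = 11$
$o{\left(k,Q \right)} = - 11 k$
$A = 11011$ ($A = \left(7 + 114\right) 91 = 121 \cdot 91 = 11011$)
$\frac{1}{o{\left(q,-120 \right)} + A} = \frac{1}{\left(-11\right) 11 + 11011} = \frac{1}{-121 + 11011} = \frac{1}{10890}$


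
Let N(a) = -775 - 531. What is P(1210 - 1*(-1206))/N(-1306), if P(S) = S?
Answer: -1208/653 ≈ -1.8499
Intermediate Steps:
N(a) = -1306
P(1210 - 1*(-1206))/N(-1306) = (1210 - 1*(-1206))/(-1306) = (1210 + 1206)*(-1/1306) = 2416*(-1/1306) = -1208/653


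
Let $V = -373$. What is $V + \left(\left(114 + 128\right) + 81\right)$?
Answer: $-50$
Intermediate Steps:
$V + \left(\left(114 + 128\right) + 81\right) = -373 + \left(\left(114 + 128\right) + 81\right) = -373 + \left(242 + 81\right) = -373 + 323 = -50$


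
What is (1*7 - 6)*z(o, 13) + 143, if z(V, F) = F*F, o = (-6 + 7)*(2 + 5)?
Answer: 312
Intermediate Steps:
o = 7 (o = 1*7 = 7)
z(V, F) = F**2
(1*7 - 6)*z(o, 13) + 143 = (1*7 - 6)*13**2 + 143 = (7 - 6)*169 + 143 = 1*169 + 143 = 169 + 143 = 312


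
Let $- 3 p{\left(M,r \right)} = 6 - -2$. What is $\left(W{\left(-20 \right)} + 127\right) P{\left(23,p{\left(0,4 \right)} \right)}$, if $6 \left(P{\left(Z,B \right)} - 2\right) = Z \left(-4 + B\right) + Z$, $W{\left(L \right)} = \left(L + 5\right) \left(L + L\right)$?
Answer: $- \frac{258085}{18} \approx -14338.0$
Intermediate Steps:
$p{\left(M,r \right)} = - \frac{8}{3}$ ($p{\left(M,r \right)} = - \frac{6 - -2}{3} = - \frac{6 + 2}{3} = \left(- \frac{1}{3}\right) 8 = - \frac{8}{3}$)
$W{\left(L \right)} = 2 L \left(5 + L\right)$ ($W{\left(L \right)} = \left(5 + L\right) 2 L = 2 L \left(5 + L\right)$)
$P{\left(Z,B \right)} = 2 + \frac{Z}{6} + \frac{Z \left(-4 + B\right)}{6}$ ($P{\left(Z,B \right)} = 2 + \frac{Z \left(-4 + B\right) + Z}{6} = 2 + \frac{Z + Z \left(-4 + B\right)}{6} = 2 + \left(\frac{Z}{6} + \frac{Z \left(-4 + B\right)}{6}\right) = 2 + \frac{Z}{6} + \frac{Z \left(-4 + B\right)}{6}$)
$\left(W{\left(-20 \right)} + 127\right) P{\left(23,p{\left(0,4 \right)} \right)} = \left(2 \left(-20\right) \left(5 - 20\right) + 127\right) \left(2 - \frac{23}{2} + \frac{1}{6} \left(- \frac{8}{3}\right) 23\right) = \left(2 \left(-20\right) \left(-15\right) + 127\right) \left(2 - \frac{23}{2} - \frac{92}{9}\right) = \left(600 + 127\right) \left(- \frac{355}{18}\right) = 727 \left(- \frac{355}{18}\right) = - \frac{258085}{18}$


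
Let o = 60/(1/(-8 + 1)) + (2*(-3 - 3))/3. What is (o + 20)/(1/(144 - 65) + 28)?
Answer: -31916/2213 ≈ -14.422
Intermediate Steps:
o = -424 (o = 60/(1/(-7)) + (2*(-6))*(1/3) = 60/(-1/7) - 12*1/3 = 60*(-7) - 4 = -420 - 4 = -424)
(o + 20)/(1/(144 - 65) + 28) = (-424 + 20)/(1/(144 - 65) + 28) = -404/(1/79 + 28) = -404/2213/79 = -404*79/2213 = -31916/2213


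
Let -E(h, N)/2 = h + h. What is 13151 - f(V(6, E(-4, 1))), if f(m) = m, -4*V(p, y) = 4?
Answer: 13152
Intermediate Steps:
E(h, N) = -4*h (E(h, N) = -2*(h + h) = -4*h)
V(p, y) = -1 (V(p, y) = -1/4*4 = -1)
13151 - f(V(6, E(-4, 1))) = 13151 - 1*(-1) = 13151 + 1 = 13152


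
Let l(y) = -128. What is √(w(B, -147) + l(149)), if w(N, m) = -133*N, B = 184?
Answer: 10*I*√246 ≈ 156.84*I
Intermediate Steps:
√(w(B, -147) + l(149)) = √(-133*184 - 128) = √(-24472 - 128) = √(-24600) = 10*I*√246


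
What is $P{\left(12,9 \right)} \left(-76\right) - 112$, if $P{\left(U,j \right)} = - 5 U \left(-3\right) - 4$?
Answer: $-13488$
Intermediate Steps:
$P{\left(U,j \right)} = -4 + 15 U$ ($P{\left(U,j \right)} = 15 U - 4 = -4 + 15 U$)
$P{\left(12,9 \right)} \left(-76\right) - 112 = \left(-4 + 15 \cdot 12\right) \left(-76\right) - 112 = \left(-4 + 180\right) \left(-76\right) - 112 = 176 \left(-76\right) - 112 = -13376 - 112 = -13488$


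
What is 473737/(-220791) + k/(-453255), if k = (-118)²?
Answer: -24199773091/11119402745 ≈ -2.1764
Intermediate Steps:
k = 13924
473737/(-220791) + k/(-453255) = 473737/(-220791) + 13924/(-453255) = 473737*(-1/220791) + 13924*(-1/453255) = -473737/220791 - 13924/453255 = -24199773091/11119402745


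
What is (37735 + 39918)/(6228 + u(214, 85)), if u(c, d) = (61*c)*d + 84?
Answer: 77653/1115902 ≈ 0.069588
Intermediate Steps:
u(c, d) = 84 + 61*c*d (u(c, d) = 61*c*d + 84 = 84 + 61*c*d)
(37735 + 39918)/(6228 + u(214, 85)) = (37735 + 39918)/(6228 + (84 + 61*214*85)) = 77653/(6228 + (84 + 1109590)) = 77653/(6228 + 1109674) = 77653/1115902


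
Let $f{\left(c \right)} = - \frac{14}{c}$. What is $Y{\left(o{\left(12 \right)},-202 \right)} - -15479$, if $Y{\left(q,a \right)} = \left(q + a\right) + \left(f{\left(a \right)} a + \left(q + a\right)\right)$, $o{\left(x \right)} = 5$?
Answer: $15071$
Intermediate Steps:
$Y{\left(q,a \right)} = -14 + 2 a + 2 q$ ($Y{\left(q,a \right)} = \left(q + a\right) + \left(- \frac{14}{a} a + \left(q + a\right)\right) = \left(a + q\right) - \left(14 - a - q\right) = \left(a + q\right) + \left(-14 + a + q\right) = -14 + 2 a + 2 q$)
$Y{\left(o{\left(12 \right)},-202 \right)} - -15479 = \left(-14 + 2 \left(-202\right) + 2 \cdot 5\right) - -15479 = \left(-14 - 404 + 10\right) + 15479 = -408 + 15479 = 15071$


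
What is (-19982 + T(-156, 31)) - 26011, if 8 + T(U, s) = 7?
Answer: -45994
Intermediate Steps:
T(U, s) = -1 (T(U, s) = -8 + 7 = -1)
(-19982 + T(-156, 31)) - 26011 = (-19982 - 1) - 26011 = -19983 - 26011 = -45994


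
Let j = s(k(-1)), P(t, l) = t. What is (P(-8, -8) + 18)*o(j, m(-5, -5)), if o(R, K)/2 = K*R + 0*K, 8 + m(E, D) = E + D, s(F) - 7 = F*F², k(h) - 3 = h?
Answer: -5400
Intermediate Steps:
k(h) = 3 + h
s(F) = 7 + F³ (s(F) = 7 + F*F² = 7 + F³)
j = 15 (j = 7 + (3 - 1)³ = 7 + 2³ = 7 + 8 = 15)
m(E, D) = -8 + D + E (m(E, D) = -8 + (E + D) = -8 + (D + E) = -8 + D + E)
o(R, K) = 2*K*R (o(R, K) = 2*(K*R + 0*K) = 2*(K*R + 0) = 2*(K*R) = 2*K*R)
(P(-8, -8) + 18)*o(j, m(-5, -5)) = (-8 + 18)*(2*(-8 - 5 - 5)*15) = 10*(2*(-18)*15) = 10*(-540) = -5400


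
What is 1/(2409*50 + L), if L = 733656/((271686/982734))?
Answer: 45281/125618879034 ≈ 3.6046e-7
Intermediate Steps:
L = 120164782584/45281 (L = 733656/((271686*(1/982734))) = 733656/(45281/163789) = 733656*(163789/45281) = 120164782584/45281 ≈ 2.6538e+6)
1/(2409*50 + L) = 1/(2409*50 + 120164782584/45281) = 1/(120450 + 120164782584/45281) = 1/(125618879034/45281) = 45281/125618879034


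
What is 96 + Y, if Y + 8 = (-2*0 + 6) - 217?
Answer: -123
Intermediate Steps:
Y = -219 (Y = -8 + ((-2*0 + 6) - 217) = -8 + ((0 + 6) - 217) = -8 + (6 - 217) = -8 - 211 = -219)
96 + Y = 96 - 219 = -123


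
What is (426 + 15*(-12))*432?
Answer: 106272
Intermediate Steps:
(426 + 15*(-12))*432 = (426 - 180)*432 = 246*432 = 106272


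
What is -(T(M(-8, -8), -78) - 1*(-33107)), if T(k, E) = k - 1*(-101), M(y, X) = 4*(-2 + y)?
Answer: -33168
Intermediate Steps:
M(y, X) = -8 + 4*y
T(k, E) = 101 + k (T(k, E) = k + 101 = 101 + k)
-(T(M(-8, -8), -78) - 1*(-33107)) = -((101 + (-8 + 4*(-8))) - 1*(-33107)) = -((101 + (-8 - 32)) + 33107) = -((101 - 40) + 33107) = -(61 + 33107) = -1*33168 = -33168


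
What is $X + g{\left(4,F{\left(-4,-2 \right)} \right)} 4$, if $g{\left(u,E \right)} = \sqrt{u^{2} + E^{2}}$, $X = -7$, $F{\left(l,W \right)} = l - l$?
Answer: $9$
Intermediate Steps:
$F{\left(l,W \right)} = 0$
$g{\left(u,E \right)} = \sqrt{E^{2} + u^{2}}$
$X + g{\left(4,F{\left(-4,-2 \right)} \right)} 4 = -7 + \sqrt{0^{2} + 4^{2}} \cdot 4 = -7 + \sqrt{0 + 16} \cdot 4 = -7 + \sqrt{16} \cdot 4 = -7 + 4 \cdot 4 = -7 + 16 = 9$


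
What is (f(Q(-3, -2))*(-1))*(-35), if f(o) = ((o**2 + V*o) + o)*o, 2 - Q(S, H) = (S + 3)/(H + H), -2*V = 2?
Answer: 280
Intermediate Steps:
V = -1 (V = -1/2*2 = -1)
Q(S, H) = 2 - (3 + S)/(2*H) (Q(S, H) = 2 - (S + 3)/(H + H) = 2 - (3 + S)/(2*H))
f(o) = o**3 (f(o) = ((o**2 - o) + o)*o = o**2*o = o**3)
(f(Q(-3, -2))*(-1))*(-35) = (((1/2)*(-3 - 1*(-3) + 4*(-2))/(-2))**3*(-1))*(-35) = (((1/2)*(-1/2)*(-3 + 3 - 8))**3*(-1))*(-35) = (((1/2)*(-1/2)*(-8))**3*(-1))*(-35) = (2**3*(-1))*(-35) = (8*(-1))*(-35) = -8*(-35) = 280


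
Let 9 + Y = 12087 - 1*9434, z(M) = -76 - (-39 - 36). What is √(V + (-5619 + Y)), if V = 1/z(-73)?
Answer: 4*I*√186 ≈ 54.553*I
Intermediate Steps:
z(M) = -1 (z(M) = -76 - 1*(-75) = -76 + 75 = -1)
Y = 2644 (Y = -9 + (12087 - 1*9434) = -9 + (12087 - 9434) = -9 + 2653 = 2644)
V = -1 (V = 1/(-1) = -1)
√(V + (-5619 + Y)) = √(-1 + (-5619 + 2644)) = √(-1 - 2975) = √(-2976) = 4*I*√186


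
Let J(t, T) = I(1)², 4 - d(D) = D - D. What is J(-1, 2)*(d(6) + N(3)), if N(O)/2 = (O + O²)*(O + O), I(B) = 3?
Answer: 1332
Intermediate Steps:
d(D) = 4 (d(D) = 4 - (D - D) = 4 - 1*0 = 4 + 0 = 4)
N(O) = 4*O*(O + O²) (N(O) = 2*((O + O²)*(O + O)) = 2*((O + O²)*(2*O)) = 2*(2*O*(O + O²)) = 4*O*(O + O²))
J(t, T) = 9 (J(t, T) = 3² = 9)
J(-1, 2)*(d(6) + N(3)) = 9*(4 + 4*3²*(1 + 3)) = 9*(4 + 4*9*4) = 9*(4 + 144) = 9*148 = 1332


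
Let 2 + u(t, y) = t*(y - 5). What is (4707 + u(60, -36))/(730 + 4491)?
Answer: 2245/5221 ≈ 0.42999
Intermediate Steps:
u(t, y) = -2 + t*(-5 + y) (u(t, y) = -2 + t*(y - 5) = -2 + t*(-5 + y))
(4707 + u(60, -36))/(730 + 4491) = (4707 + (-2 - 5*60 + 60*(-36)))/(730 + 4491) = (4707 + (-2 - 300 - 2160))/5221 = (4707 - 2462)*(1/5221) = 2245*(1/5221) = 2245/5221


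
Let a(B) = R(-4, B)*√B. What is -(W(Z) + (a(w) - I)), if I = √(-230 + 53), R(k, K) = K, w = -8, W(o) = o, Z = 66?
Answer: -66 + I*√177 + 16*I*√2 ≈ -66.0 + 35.932*I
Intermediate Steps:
I = I*√177 (I = √(-177) = I*√177 ≈ 13.304*I)
a(B) = B^(3/2) (a(B) = B*√B = B^(3/2))
-(W(Z) + (a(w) - I)) = -(66 + ((-8)^(3/2) - I*√177)) = -(66 + (-16*I*√2 - I*√177)) = -(66 + (-I*√177 - 16*I*√2)) = -(66 - I*√177 - 16*I*√2) = -66 + I*√177 + 16*I*√2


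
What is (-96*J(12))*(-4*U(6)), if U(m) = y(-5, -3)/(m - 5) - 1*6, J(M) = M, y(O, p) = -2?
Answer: -36864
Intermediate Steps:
U(m) = -6 - 2/(-5 + m) (U(m) = -2/(m - 5) - 1*6 = -2/(-5 + m) - 6 = -6 - 2/(-5 + m))
(-96*J(12))*(-4*U(6)) = (-96*12)*(-8*(14 - 3*6)/(-5 + 6)) = -(-4608)*2*(14 - 18)/1 = -(-4608)*2*1*(-4) = -(-4608)*(-8) = -1152*32 = -36864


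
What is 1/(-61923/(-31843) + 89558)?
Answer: 31843/2851857317 ≈ 1.1166e-5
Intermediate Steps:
1/(-61923/(-31843) + 89558) = 1/(-61923*(-1/31843) + 89558) = 1/(61923/31843 + 89558) = 1/(2851857317/31843) = 31843/2851857317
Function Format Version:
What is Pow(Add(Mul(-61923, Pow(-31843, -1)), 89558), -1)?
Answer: Rational(31843, 2851857317) ≈ 1.1166e-5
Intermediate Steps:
Pow(Add(Mul(-61923, Pow(-31843, -1)), 89558), -1) = Pow(Add(Mul(-61923, Rational(-1, 31843)), 89558), -1) = Pow(Add(Rational(61923, 31843), 89558), -1) = Pow(Rational(2851857317, 31843), -1) = Rational(31843, 2851857317)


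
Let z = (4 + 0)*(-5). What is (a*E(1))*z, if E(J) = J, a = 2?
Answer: -40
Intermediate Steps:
z = -20 (z = 4*(-5) = -20)
(a*E(1))*z = (2*1)*(-20) = 2*(-20) = -40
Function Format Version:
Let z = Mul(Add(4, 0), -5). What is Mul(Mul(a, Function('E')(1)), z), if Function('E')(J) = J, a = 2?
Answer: -40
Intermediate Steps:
z = -20 (z = Mul(4, -5) = -20)
Mul(Mul(a, Function('E')(1)), z) = Mul(Mul(2, 1), -20) = Mul(2, -20) = -40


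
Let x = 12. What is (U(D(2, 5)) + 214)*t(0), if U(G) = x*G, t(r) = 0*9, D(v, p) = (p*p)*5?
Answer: 0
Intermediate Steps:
D(v, p) = 5*p**2 (D(v, p) = p**2*5 = 5*p**2)
t(r) = 0
U(G) = 12*G
(U(D(2, 5)) + 214)*t(0) = (12*(5*5**2) + 214)*0 = (12*(5*25) + 214)*0 = (12*125 + 214)*0 = (1500 + 214)*0 = 1714*0 = 0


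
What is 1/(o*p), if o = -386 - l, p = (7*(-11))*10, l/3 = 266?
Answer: 1/911680 ≈ 1.0969e-6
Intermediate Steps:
l = 798 (l = 3*266 = 798)
p = -770 (p = -77*10 = -770)
o = -1184 (o = -386 - 1*798 = -386 - 798 = -1184)
1/(o*p) = 1/(-1184*(-770)) = 1/911680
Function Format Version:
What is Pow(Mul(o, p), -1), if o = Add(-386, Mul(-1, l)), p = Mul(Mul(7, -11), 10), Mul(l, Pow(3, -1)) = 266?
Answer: Rational(1, 911680) ≈ 1.0969e-6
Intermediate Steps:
l = 798 (l = Mul(3, 266) = 798)
p = -770 (p = Mul(-77, 10) = -770)
o = -1184 (o = Add(-386, Mul(-1, 798)) = Add(-386, -798) = -1184)
Pow(Mul(o, p), -1) = Pow(Mul(-1184, -770), -1) = Pow(911680, -1) = Rational(1, 911680)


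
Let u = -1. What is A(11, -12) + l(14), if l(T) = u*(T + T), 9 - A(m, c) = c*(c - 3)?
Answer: -199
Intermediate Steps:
A(m, c) = 9 - c*(-3 + c) (A(m, c) = 9 - c*(c - 3) = 9 - c*(-3 + c))
l(T) = -2*T (l(T) = -(T + T) = -2*T)
A(11, -12) + l(14) = (9 - 1*(-12)² + 3*(-12)) - 2*14 = (9 - 1*144 - 36) - 28 = (9 - 144 - 36) - 28 = -171 - 28 = -199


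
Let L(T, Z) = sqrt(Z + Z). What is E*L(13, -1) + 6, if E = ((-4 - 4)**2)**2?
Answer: 6 + 4096*I*sqrt(2) ≈ 6.0 + 5792.6*I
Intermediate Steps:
E = 4096 (E = ((-8)**2)**2 = 64**2 = 4096)
L(T, Z) = sqrt(2)*sqrt(Z) (L(T, Z) = sqrt(2*Z) = sqrt(2)*sqrt(Z))
E*L(13, -1) + 6 = 4096*(sqrt(2)*sqrt(-1)) + 6 = 4096*(sqrt(2)*I) + 6 = 4096*(I*sqrt(2)) + 6 = 4096*I*sqrt(2) + 6 = 6 + 4096*I*sqrt(2)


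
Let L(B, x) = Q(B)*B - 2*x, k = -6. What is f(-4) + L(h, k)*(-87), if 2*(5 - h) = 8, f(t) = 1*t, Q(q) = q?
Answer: -1135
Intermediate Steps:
f(t) = t
h = 1 (h = 5 - ½*8 = 5 - 4 = 1)
L(B, x) = B² - 2*x (L(B, x) = B*B - 2*x = B² - 2*x)
f(-4) + L(h, k)*(-87) = -4 + (1² - 2*(-6))*(-87) = -4 + (1 + 12)*(-87) = -4 + 13*(-87) = -4 - 1131 = -1135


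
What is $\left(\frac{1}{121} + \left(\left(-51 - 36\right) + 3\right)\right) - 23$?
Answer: $- \frac{12946}{121} \approx -106.99$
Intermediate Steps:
$\left(\frac{1}{121} + \left(\left(-51 - 36\right) + 3\right)\right) - 23 = \left(\frac{1}{121} + \left(-87 + 3\right)\right) - 23 = \left(\frac{1}{121} - 84\right) - 23 = - \frac{10163}{121} - 23 = - \frac{12946}{121}$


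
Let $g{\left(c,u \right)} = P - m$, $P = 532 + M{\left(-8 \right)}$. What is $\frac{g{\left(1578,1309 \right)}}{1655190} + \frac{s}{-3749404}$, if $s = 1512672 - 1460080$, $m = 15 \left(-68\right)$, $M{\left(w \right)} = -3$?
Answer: $- \frac{20310481421}{1551494001690} \approx -0.013091$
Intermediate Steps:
$m = -1020$
$s = 52592$
$P = 529$ ($P = 532 - 3 = 529$)
$g{\left(c,u \right)} = 1549$ ($g{\left(c,u \right)} = 529 - -1020 = 529 + 1020 = 1549$)
$\frac{g{\left(1578,1309 \right)}}{1655190} + \frac{s}{-3749404} = \frac{1549}{1655190} + \frac{52592}{-3749404} = 1549 \cdot \frac{1}{1655190} + 52592 \left(- \frac{1}{3749404}\right) = \frac{1549}{1655190} - \frac{13148}{937351} = - \frac{20310481421}{1551494001690}$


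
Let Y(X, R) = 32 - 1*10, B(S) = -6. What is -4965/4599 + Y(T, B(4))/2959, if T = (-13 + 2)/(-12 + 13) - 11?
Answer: -442129/412377 ≈ -1.0721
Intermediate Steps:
T = -22 (T = -11/1 - 11 = -11*1 - 11 = -11 - 11 = -22)
Y(X, R) = 22 (Y(X, R) = 32 - 10 = 22)
-4965/4599 + Y(T, B(4))/2959 = -4965/4599 + 22/2959 = -4965*1/4599 + 22*(1/2959) = -1655/1533 + 2/269 = -442129/412377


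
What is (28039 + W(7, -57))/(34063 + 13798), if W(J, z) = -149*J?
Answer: 26996/47861 ≈ 0.56405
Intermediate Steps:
(28039 + W(7, -57))/(34063 + 13798) = (28039 - 149*7)/(34063 + 13798) = (28039 - 1043)/47861 = 26996*(1/47861) = 26996/47861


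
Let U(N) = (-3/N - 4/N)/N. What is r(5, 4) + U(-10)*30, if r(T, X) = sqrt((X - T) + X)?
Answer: -21/10 + sqrt(3) ≈ -0.36795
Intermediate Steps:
r(T, X) = sqrt(-T + 2*X)
U(N) = -7/N**2 (U(N) = (-7/N)/N = -7/N**2)
r(5, 4) + U(-10)*30 = sqrt(-1*5 + 2*4) - 7/(-10)**2*30 = sqrt(-5 + 8) - 7*1/100*30 = sqrt(3) - 7/100*30 = sqrt(3) - 21/10 = -21/10 + sqrt(3)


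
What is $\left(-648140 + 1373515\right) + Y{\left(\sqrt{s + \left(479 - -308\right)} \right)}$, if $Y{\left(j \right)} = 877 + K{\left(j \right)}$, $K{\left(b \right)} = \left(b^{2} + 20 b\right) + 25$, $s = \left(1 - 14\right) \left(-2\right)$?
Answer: $727090 + 20 \sqrt{813} \approx 7.2766 \cdot 10^{5}$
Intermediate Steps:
$s = 26$ ($s = \left(-13\right) \left(-2\right) = 26$)
$K{\left(b \right)} = 25 + b^{2} + 20 b$
$Y{\left(j \right)} = 902 + j^{2} + 20 j$ ($Y{\left(j \right)} = 877 + \left(25 + j^{2} + 20 j\right) = 902 + j^{2} + 20 j$)
$\left(-648140 + 1373515\right) + Y{\left(\sqrt{s + \left(479 - -308\right)} \right)} = \left(-648140 + 1373515\right) + \left(902 + \left(\sqrt{26 + \left(479 - -308\right)}\right)^{2} + 20 \sqrt{26 + \left(479 - -308\right)}\right) = 725375 + \left(902 + \left(\sqrt{26 + \left(479 + 308\right)}\right)^{2} + 20 \sqrt{26 + \left(479 + 308\right)}\right) = 725375 + \left(902 + \left(\sqrt{26 + 787}\right)^{2} + 20 \sqrt{26 + 787}\right) = 725375 + \left(902 + \left(\sqrt{813}\right)^{2} + 20 \sqrt{813}\right) = 725375 + \left(902 + 813 + 20 \sqrt{813}\right) = 725375 + \left(1715 + 20 \sqrt{813}\right) = 727090 + 20 \sqrt{813}$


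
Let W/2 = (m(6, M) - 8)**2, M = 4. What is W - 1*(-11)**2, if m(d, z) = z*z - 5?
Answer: -103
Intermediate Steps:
m(d, z) = -5 + z**2 (m(d, z) = z**2 - 5 = -5 + z**2)
W = 18 (W = 2*((-5 + 4**2) - 8)**2 = 2*((-5 + 16) - 8)**2 = 2*(11 - 8)**2 = 2*3**2 = 2*9 = 18)
W - 1*(-11)**2 = 18 - 1*(-11)**2 = 18 - 1*121 = 18 - 121 = -103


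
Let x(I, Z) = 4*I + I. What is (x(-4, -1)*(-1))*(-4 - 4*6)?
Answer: -560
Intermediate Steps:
x(I, Z) = 5*I
(x(-4, -1)*(-1))*(-4 - 4*6) = ((5*(-4))*(-1))*(-4 - 4*6) = (-20*(-1))*(-4 - 24) = 20*(-28) = -560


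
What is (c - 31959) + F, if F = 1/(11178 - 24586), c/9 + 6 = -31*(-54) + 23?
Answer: -224449921/13408 ≈ -16740.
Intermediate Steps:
c = 15219 (c = -54 + 9*(-31*(-54) + 23) = -54 + 9*(1674 + 23) = -54 + 9*1697 = -54 + 15273 = 15219)
F = -1/13408 (F = 1/(-13408) = -1/13408 ≈ -7.4582e-5)
(c - 31959) + F = (15219 - 31959) - 1/13408 = -16740 - 1/13408 = -224449921/13408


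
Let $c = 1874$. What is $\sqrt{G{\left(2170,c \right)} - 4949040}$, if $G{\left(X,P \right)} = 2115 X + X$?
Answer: $2 i \sqrt{89330} \approx 597.76 i$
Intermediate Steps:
$G{\left(X,P \right)} = 2116 X$
$\sqrt{G{\left(2170,c \right)} - 4949040} = \sqrt{2116 \cdot 2170 - 4949040} = \sqrt{4591720 - 4949040} = \sqrt{-357320} = 2 i \sqrt{89330}$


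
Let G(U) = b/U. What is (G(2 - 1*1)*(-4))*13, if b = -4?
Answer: 208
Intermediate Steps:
G(U) = -4/U
(G(2 - 1*1)*(-4))*13 = (-4/(2 - 1*1)*(-4))*13 = (-4/(2 - 1)*(-4))*13 = (-4/1*(-4))*13 = (-4*1*(-4))*13 = -4*(-4)*13 = 16*13 = 208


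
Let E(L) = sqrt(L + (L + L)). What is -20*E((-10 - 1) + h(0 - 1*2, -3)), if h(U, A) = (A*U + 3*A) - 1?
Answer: -60*I*sqrt(5) ≈ -134.16*I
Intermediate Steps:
h(U, A) = -1 + 3*A + A*U (h(U, A) = (3*A + A*U) - 1 = -1 + 3*A + A*U)
E(L) = sqrt(3)*sqrt(L) (E(L) = sqrt(L + 2*L) = sqrt(3*L) = sqrt(3)*sqrt(L))
-20*E((-10 - 1) + h(0 - 1*2, -3)) = -20*sqrt(3)*sqrt((-10 - 1) + (-1 + 3*(-3) - 3*(0 - 1*2))) = -20*sqrt(3)*sqrt(-11 + (-1 - 9 - 3*(0 - 2))) = -20*sqrt(3)*sqrt(-11 + (-1 - 9 - 3*(-2))) = -20*sqrt(3)*sqrt(-11 + (-1 - 9 + 6)) = -20*sqrt(3)*sqrt(-11 - 4) = -20*sqrt(3)*sqrt(-15) = -20*sqrt(3)*I*sqrt(15) = -60*I*sqrt(5)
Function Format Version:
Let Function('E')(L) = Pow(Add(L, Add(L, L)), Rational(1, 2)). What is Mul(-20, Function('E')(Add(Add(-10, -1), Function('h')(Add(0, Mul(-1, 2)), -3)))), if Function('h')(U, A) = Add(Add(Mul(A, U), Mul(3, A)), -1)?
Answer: Mul(-60, I, Pow(5, Rational(1, 2))) ≈ Mul(-134.16, I)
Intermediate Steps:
Function('h')(U, A) = Add(-1, Mul(3, A), Mul(A, U)) (Function('h')(U, A) = Add(Add(Mul(3, A), Mul(A, U)), -1) = Add(-1, Mul(3, A), Mul(A, U)))
Function('E')(L) = Mul(Pow(3, Rational(1, 2)), Pow(L, Rational(1, 2))) (Function('E')(L) = Pow(Add(L, Mul(2, L)), Rational(1, 2)) = Pow(Mul(3, L), Rational(1, 2)) = Mul(Pow(3, Rational(1, 2)), Pow(L, Rational(1, 2))))
Mul(-20, Function('E')(Add(Add(-10, -1), Function('h')(Add(0, Mul(-1, 2)), -3)))) = Mul(-20, Mul(Pow(3, Rational(1, 2)), Pow(Add(Add(-10, -1), Add(-1, Mul(3, -3), Mul(-3, Add(0, Mul(-1, 2))))), Rational(1, 2)))) = Mul(-20, Mul(Pow(3, Rational(1, 2)), Pow(Add(-11, Add(-1, -9, Mul(-3, Add(0, -2)))), Rational(1, 2)))) = Mul(-20, Mul(Pow(3, Rational(1, 2)), Pow(Add(-11, Add(-1, -9, Mul(-3, -2))), Rational(1, 2)))) = Mul(-20, Mul(Pow(3, Rational(1, 2)), Pow(Add(-11, Add(-1, -9, 6)), Rational(1, 2)))) = Mul(-20, Mul(Pow(3, Rational(1, 2)), Pow(Add(-11, -4), Rational(1, 2)))) = Mul(-20, Mul(Pow(3, Rational(1, 2)), Pow(-15, Rational(1, 2)))) = Mul(-20, Mul(Pow(3, Rational(1, 2)), Mul(I, Pow(15, Rational(1, 2))))) = Mul(-20, Mul(3, I, Pow(5, Rational(1, 2)))) = Mul(-60, I, Pow(5, Rational(1, 2)))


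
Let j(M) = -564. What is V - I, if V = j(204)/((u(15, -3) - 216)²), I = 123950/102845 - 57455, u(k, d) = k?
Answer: 237535130389/4134369 ≈ 57454.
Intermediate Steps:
I = -17638315/307 (I = 123950*(1/102845) - 57455 = 370/307 - 57455 = -17638315/307 ≈ -57454.)
V = -188/13467 (V = -564/(15 - 216)² = -564/((-201)²) = -564/40401 = -564*1/40401 = -188/13467 ≈ -0.013960)
V - I = -188/13467 - 1*(-17638315/307) = -188/13467 + 17638315/307 = 237535130389/4134369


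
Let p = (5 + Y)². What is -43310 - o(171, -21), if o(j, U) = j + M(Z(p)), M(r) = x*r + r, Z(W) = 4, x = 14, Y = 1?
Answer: -43541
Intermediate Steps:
p = 36 (p = (5 + 1)² = 6² = 36)
M(r) = 15*r (M(r) = 14*r + r = 15*r)
o(j, U) = 60 + j (o(j, U) = j + 15*4 = j + 60 = 60 + j)
-43310 - o(171, -21) = -43310 - (60 + 171) = -43310 - 1*231 = -43310 - 231 = -43541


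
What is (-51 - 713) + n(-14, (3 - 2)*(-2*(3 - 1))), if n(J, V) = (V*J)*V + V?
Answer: -992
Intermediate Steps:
n(J, V) = V + J*V² (n(J, V) = (J*V)*V + V = J*V² + V = V + J*V²)
(-51 - 713) + n(-14, (3 - 2)*(-2*(3 - 1))) = (-51 - 713) + ((3 - 2)*(-2*(3 - 1)))*(1 - 14*(3 - 2)*(-2*(3 - 1))) = -764 + (1*(-2*2))*(1 - 14*(-2*2)) = -764 + (1*(-4))*(1 - 14*(-4)) = -764 - 4*(1 - 14*(-4)) = -764 - 4*(1 + 56) = -764 - 4*57 = -764 - 228 = -992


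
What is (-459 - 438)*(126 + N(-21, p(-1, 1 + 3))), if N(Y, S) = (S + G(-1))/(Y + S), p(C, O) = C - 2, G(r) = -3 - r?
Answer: -905671/8 ≈ -1.1321e+5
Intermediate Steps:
p(C, O) = -2 + C
N(Y, S) = (-2 + S)/(S + Y) (N(Y, S) = (S + (-3 - 1*(-1)))/(Y + S) = (S + (-3 + 1))/(S + Y) = (S - 2)/(S + Y) = (-2 + S)/(S + Y))
(-459 - 438)*(126 + N(-21, p(-1, 1 + 3))) = (-459 - 438)*(126 + (-2 + (-2 - 1))/((-2 - 1) - 21)) = -897*(126 + (-2 - 3)/(-3 - 21)) = -897*(126 - 5/(-24)) = -897*(126 - 1/24*(-5)) = -897*(126 + 5/24) = -897*3029/24 = -905671/8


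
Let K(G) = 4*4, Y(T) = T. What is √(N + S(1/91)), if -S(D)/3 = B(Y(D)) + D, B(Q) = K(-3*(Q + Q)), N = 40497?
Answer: 6*√9304386/91 ≈ 201.12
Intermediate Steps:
K(G) = 16
B(Q) = 16
S(D) = -48 - 3*D (S(D) = -3*(16 + D) = -48 - 3*D)
√(N + S(1/91)) = √(40497 + (-48 - 3/91)) = √(40497 - 4371/91) = √(3680856/91) = 6*√9304386/91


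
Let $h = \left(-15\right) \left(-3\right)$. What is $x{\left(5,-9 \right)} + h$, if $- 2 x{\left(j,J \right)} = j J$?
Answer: $\frac{135}{2} \approx 67.5$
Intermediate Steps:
$x{\left(j,J \right)} = - \frac{J j}{2}$ ($x{\left(j,J \right)} = - \frac{j J}{2} = - \frac{J j}{2}$)
$h = 45$
$x{\left(5,-9 \right)} + h = \left(- \frac{1}{2}\right) \left(-9\right) 5 + 45 = \frac{45}{2} + 45 = \frac{135}{2}$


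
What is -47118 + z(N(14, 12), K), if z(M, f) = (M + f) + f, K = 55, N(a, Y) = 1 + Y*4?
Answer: -46959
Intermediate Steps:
N(a, Y) = 1 + 4*Y
z(M, f) = M + 2*f
-47118 + z(N(14, 12), K) = -47118 + ((1 + 4*12) + 2*55) = -47118 + ((1 + 48) + 110) = -47118 + (49 + 110) = -47118 + 159 = -46959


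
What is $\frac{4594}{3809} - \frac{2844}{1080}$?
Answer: $- \frac{163091}{114270} \approx -1.4272$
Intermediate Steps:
$\frac{4594}{3809} - \frac{2844}{1080} = 4594 \cdot \frac{1}{3809} - \frac{79}{30} = \frac{4594}{3809} - \frac{79}{30} = - \frac{163091}{114270}$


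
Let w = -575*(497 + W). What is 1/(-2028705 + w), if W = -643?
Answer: -1/1944755 ≈ -5.1420e-7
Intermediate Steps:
w = 83950 (w = -575*(497 - 643) = -575*(-146) = 83950)
1/(-2028705 + w) = 1/(-2028705 + 83950) = 1/(-1944755) = -1/1944755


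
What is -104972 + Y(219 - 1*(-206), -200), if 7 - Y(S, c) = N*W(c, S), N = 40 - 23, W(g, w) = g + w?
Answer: -108790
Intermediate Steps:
N = 17
Y(S, c) = 7 - 17*S - 17*c (Y(S, c) = 7 - 17*(c + S) = 7 - 17*(S + c) = 7 - (17*S + 17*c) = 7 + (-17*S - 17*c) = 7 - 17*S - 17*c)
-104972 + Y(219 - 1*(-206), -200) = -104972 + (7 - 17*(219 - 1*(-206)) - 17*(-200)) = -104972 + (7 - 17*(219 + 206) + 3400) = -104972 + (7 - 17*425 + 3400) = -104972 + (7 - 7225 + 3400) = -104972 - 3818 = -108790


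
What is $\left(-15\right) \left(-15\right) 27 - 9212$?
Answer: $-3137$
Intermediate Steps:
$\left(-15\right) \left(-15\right) 27 - 9212 = 225 \cdot 27 - 9212 = 6075 - 9212 = -3137$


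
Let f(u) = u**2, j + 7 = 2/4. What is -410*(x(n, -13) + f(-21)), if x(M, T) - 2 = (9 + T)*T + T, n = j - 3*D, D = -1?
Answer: -197620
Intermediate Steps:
j = -13/2 (j = -7 + 2/4 = -7 + 2*(1/4) = -7 + 1/2 = -13/2 ≈ -6.5000)
n = -7/2 (n = -13/2 - 3*(-1) = -13/2 + 3 = -7/2 ≈ -3.5000)
x(M, T) = 2 + T + T*(9 + T) (x(M, T) = 2 + ((9 + T)*T + T) = 2 + (T*(9 + T) + T) = 2 + (T + T*(9 + T)) = 2 + T + T*(9 + T))
-410*(x(n, -13) + f(-21)) = -410*((2 + (-13)**2 + 10*(-13)) + (-21)**2) = -410*((2 + 169 - 130) + 441) = -410*(41 + 441) = -410*482 = -197620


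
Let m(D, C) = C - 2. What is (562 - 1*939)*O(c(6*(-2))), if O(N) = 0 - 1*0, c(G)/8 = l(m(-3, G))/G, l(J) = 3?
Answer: 0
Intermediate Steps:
m(D, C) = -2 + C
c(G) = 24/G (c(G) = 8*(3/G) = 24/G)
O(N) = 0 (O(N) = 0 + 0 = 0)
(562 - 1*939)*O(c(6*(-2))) = (562 - 1*939)*0 = (562 - 939)*0 = -377*0 = 0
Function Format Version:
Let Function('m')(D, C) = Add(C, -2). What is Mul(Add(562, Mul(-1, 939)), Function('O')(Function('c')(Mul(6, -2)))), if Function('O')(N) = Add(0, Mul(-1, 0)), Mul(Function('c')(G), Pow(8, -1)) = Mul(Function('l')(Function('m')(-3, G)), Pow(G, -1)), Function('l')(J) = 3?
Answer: 0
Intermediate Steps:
Function('m')(D, C) = Add(-2, C)
Function('c')(G) = Mul(24, Pow(G, -1)) (Function('c')(G) = Mul(8, Mul(3, Pow(G, -1))) = Mul(24, Pow(G, -1)))
Function('O')(N) = 0 (Function('O')(N) = Add(0, 0) = 0)
Mul(Add(562, Mul(-1, 939)), Function('O')(Function('c')(Mul(6, -2)))) = Mul(Add(562, Mul(-1, 939)), 0) = Mul(Add(562, -939), 0) = Mul(-377, 0) = 0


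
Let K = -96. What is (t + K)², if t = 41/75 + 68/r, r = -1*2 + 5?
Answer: 29800681/5625 ≈ 5297.9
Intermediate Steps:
r = 3 (r = -2 + 5 = 3)
t = 1741/75 (t = 41/75 + 68/3 = 1741/75 ≈ 23.213)
(t + K)² = (1741/75 - 96)² = (-5459/75)² = 29800681/5625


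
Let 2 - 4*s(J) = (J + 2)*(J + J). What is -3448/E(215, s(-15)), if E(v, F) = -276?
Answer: 862/69 ≈ 12.493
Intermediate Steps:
s(J) = 1/2 - J*(2 + J)/2 (s(J) = 1/2 - (J + 2)*(J + J)/4 = 1/2 - (2 + J)*2*J/4 = 1/2 - J*(2 + J)/2)
-3448/E(215, s(-15)) = -3448/(-276) = -3448*(-1/276) = 862/69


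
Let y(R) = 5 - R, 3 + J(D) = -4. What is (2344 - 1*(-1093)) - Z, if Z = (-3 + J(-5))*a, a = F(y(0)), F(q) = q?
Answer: 3487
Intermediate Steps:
J(D) = -7 (J(D) = -3 - 4 = -7)
a = 5 (a = 5 - 1*0 = 5 + 0 = 5)
Z = -50 (Z = (-3 - 7)*5 = -10*5 = -50)
(2344 - 1*(-1093)) - Z = (2344 - 1*(-1093)) - 1*(-50) = (2344 + 1093) + 50 = 3437 + 50 = 3487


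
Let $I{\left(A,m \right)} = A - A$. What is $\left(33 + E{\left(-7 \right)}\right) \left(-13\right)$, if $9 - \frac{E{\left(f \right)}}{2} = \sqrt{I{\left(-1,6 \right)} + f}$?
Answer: $-663 + 26 i \sqrt{7} \approx -663.0 + 68.79 i$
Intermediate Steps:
$I{\left(A,m \right)} = 0$
$E{\left(f \right)} = 18 - 2 \sqrt{f}$ ($E{\left(f \right)} = 18 - 2 \sqrt{0 + f} = 18 - 2 \sqrt{f}$)
$\left(33 + E{\left(-7 \right)}\right) \left(-13\right) = \left(33 + \left(18 - 2 \sqrt{-7}\right)\right) \left(-13\right) = \left(33 + \left(18 - 2 i \sqrt{7}\right)\right) \left(-13\right) = \left(51 - 2 i \sqrt{7}\right) \left(-13\right) = -663 + 26 i \sqrt{7}$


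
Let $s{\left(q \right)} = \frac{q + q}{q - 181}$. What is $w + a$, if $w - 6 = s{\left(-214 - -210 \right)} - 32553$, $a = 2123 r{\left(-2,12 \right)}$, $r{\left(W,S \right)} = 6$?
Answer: $- \frac{3664657}{185} \approx -19809.0$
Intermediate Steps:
$s{\left(q \right)} = \frac{2 q}{-181 + q}$
$a = 12738$ ($a = 2123 \cdot 6 = 12738$)
$w = - \frac{6021187}{185}$ ($w = 6 - \left(32553 - \frac{2 \left(-214 - -210\right)}{-181 - 4}\right) = 6 - \left(32553 - \frac{2 \left(-214 + 210\right)}{-181 + \left(-214 + 210\right)}\right) = 6 - \left(32553 + \frac{8}{-181 - 4}\right) = 6 - \left(32553 + \frac{8}{-185}\right) = 6 - \left(32553 + 8 \left(- \frac{1}{185}\right)\right) = 6 + \left(\frac{8}{185} - 32553\right) = 6 - \frac{6022297}{185} = - \frac{6021187}{185} \approx -32547.0$)
$w + a = - \frac{6021187}{185} + 12738 = - \frac{3664657}{185}$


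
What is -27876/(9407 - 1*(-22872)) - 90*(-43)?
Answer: 124891854/32279 ≈ 3869.1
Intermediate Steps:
-27876/(9407 - 1*(-22872)) - 90*(-43) = -27876/(9407 + 22872) - 1*(-3870) = -27876/32279 + 3870 = 124891854/32279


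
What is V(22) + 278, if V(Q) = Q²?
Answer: 762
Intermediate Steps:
V(22) + 278 = 22² + 278 = 484 + 278 = 762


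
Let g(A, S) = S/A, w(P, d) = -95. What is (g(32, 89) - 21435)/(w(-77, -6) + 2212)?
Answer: -685831/67744 ≈ -10.124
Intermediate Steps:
(g(32, 89) - 21435)/(w(-77, -6) + 2212) = (89/32 - 21435)/(-95 + 2212) = (89*(1/32) - 21435)/2117 = (89/32 - 21435)*(1/2117) = -685831/32*1/2117 = -685831/67744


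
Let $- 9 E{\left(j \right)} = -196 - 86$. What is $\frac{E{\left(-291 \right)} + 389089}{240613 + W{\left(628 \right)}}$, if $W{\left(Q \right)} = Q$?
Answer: $\frac{89797}{55671} \approx 1.613$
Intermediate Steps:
$E{\left(j \right)} = \frac{94}{3}$ ($E{\left(j \right)} = - \frac{-196 - 86}{9} = \left(- \frac{1}{9}\right) \left(-282\right) = \frac{94}{3}$)
$\frac{E{\left(-291 \right)} + 389089}{240613 + W{\left(628 \right)}} = \frac{\frac{94}{3} + 389089}{240613 + 628} = \frac{1167361}{3 \cdot 241241} = \frac{1167361}{3} \cdot \frac{1}{241241} = \frac{89797}{55671}$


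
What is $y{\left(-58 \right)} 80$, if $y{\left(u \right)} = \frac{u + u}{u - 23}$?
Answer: $\frac{9280}{81} \approx 114.57$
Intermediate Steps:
$y{\left(u \right)} = \frac{2 u}{-23 + u}$
$y{\left(-58 \right)} 80 = 2 \left(-58\right) \frac{1}{-23 - 58} \cdot 80 = 2 \left(-58\right) \frac{1}{-81} \cdot 80 = 2 \left(-58\right) \left(- \frac{1}{81}\right) 80 = \frac{116}{81} \cdot 80 = \frac{9280}{81}$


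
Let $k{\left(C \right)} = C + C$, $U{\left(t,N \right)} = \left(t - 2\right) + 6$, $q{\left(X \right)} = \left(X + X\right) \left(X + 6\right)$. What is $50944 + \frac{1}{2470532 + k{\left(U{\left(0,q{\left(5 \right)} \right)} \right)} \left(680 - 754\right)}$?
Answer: $\frac{125828623361}{2469940} \approx 50944.0$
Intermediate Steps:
$q{\left(X \right)} = 2 X \left(6 + X\right)$
$U{\left(t,N \right)} = 4 + t$ ($U{\left(t,N \right)} = \left(-2 + t\right) + 6 = 4 + t$)
$k{\left(C \right)} = 2 C$
$50944 + \frac{1}{2470532 + k{\left(U{\left(0,q{\left(5 \right)} \right)} \right)} \left(680 - 754\right)} = 50944 + \frac{1}{2470532 + 2 \left(4 + 0\right) \left(680 - 754\right)} = 50944 + \frac{1}{2470532 + 2 \cdot 4 \left(-74\right)} = 50944 + \frac{1}{2470532 + 8 \left(-74\right)} = 50944 + \frac{1}{2470532 - 592} = 50944 + \frac{1}{2469940} = \frac{125828623361}{2469940}$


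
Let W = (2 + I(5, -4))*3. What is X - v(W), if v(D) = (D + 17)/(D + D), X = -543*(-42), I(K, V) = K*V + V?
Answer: 3010343/132 ≈ 22806.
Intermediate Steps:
I(K, V) = V + K*V
X = 22806
W = -66 (W = (2 - 4*(1 + 5))*3 = (2 - 4*6)*3 = (2 - 24)*3 = -22*3 = -66)
v(D) = (17 + D)/(2*D) (v(D) = (17 + D)/((2*D)) = (17 + D)*(1/(2*D)) = (17 + D)/(2*D))
X - v(W) = 22806 - (17 - 66)/(2*(-66)) = 22806 - (-1)*(-49)/(2*66) = 22806 - 1*49/132 = 22806 - 49/132 = 3010343/132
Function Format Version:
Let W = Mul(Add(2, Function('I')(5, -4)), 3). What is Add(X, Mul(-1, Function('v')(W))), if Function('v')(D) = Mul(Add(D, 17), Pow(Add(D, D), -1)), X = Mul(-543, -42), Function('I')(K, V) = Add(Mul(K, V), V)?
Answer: Rational(3010343, 132) ≈ 22806.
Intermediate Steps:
Function('I')(K, V) = Add(V, Mul(K, V))
X = 22806
W = -66 (W = Mul(Add(2, Mul(-4, Add(1, 5))), 3) = Mul(Add(2, Mul(-4, 6)), 3) = Mul(Add(2, -24), 3) = Mul(-22, 3) = -66)
Function('v')(D) = Mul(Rational(1, 2), Pow(D, -1), Add(17, D)) (Function('v')(D) = Mul(Add(17, D), Pow(Mul(2, D), -1)) = Mul(Add(17, D), Mul(Rational(1, 2), Pow(D, -1))) = Mul(Rational(1, 2), Pow(D, -1), Add(17, D)))
Add(X, Mul(-1, Function('v')(W))) = Add(22806, Mul(-1, Mul(Rational(1, 2), Pow(-66, -1), Add(17, -66)))) = Add(22806, Mul(-1, Mul(Rational(1, 2), Rational(-1, 66), -49))) = Add(22806, Mul(-1, Rational(49, 132))) = Add(22806, Rational(-49, 132)) = Rational(3010343, 132)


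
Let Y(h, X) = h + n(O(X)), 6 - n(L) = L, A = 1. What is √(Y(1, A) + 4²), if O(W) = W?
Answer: √22 ≈ 4.6904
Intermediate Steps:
n(L) = 6 - L
Y(h, X) = 6 + h - X (Y(h, X) = h + (6 - X) = 6 + h - X)
√(Y(1, A) + 4²) = √((6 + 1 - 1*1) + 4²) = √((6 + 1 - 1) + 16) = √(6 + 16) = √22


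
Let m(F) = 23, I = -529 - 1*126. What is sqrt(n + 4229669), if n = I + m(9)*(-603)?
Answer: sqrt(4215145) ≈ 2053.1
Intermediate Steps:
I = -655 (I = -529 - 126 = -655)
n = -14524 (n = -655 + 23*(-603) = -655 - 13869 = -14524)
sqrt(n + 4229669) = sqrt(-14524 + 4229669) = sqrt(4215145)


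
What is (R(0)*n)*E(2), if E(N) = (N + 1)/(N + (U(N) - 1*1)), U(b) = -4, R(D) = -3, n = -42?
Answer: -126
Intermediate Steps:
E(N) = (1 + N)/(-5 + N) (E(N) = (N + 1)/(N + (-4 - 1*1)) = (1 + N)/(N + (-4 - 1)) = (1 + N)/(N - 5) = (1 + N)/(-5 + N))
(R(0)*n)*E(2) = (-3*(-42))*((1 + 2)/(-5 + 2)) = 126*(3/(-3)) = 126*(-⅓*3) = 126*(-1) = -126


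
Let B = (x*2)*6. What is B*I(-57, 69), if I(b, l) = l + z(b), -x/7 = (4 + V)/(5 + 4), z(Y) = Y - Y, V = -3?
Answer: -644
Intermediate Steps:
z(Y) = 0
x = -7/9 (x = -7*(4 - 3)/(5 + 4) = -7/9 ≈ -0.77778)
B = -28/3 (B = -7/9*2*6 = -14/9*6 = -28/3 ≈ -9.3333)
I(b, l) = l (I(b, l) = l + 0 = l)
B*I(-57, 69) = -28/3*69 = -644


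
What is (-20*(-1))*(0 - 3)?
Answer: -60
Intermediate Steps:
(-20*(-1))*(0 - 3) = 20*(-3) = -60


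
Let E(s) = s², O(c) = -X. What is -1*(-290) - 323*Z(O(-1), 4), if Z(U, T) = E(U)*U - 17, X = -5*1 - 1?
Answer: -63987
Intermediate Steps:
X = -6 (X = -5 - 1 = -6)
O(c) = 6 (O(c) = -1*(-6) = 6)
Z(U, T) = -17 + U³ (Z(U, T) = U²*U - 17 = U³ - 17 = -17 + U³)
-1*(-290) - 323*Z(O(-1), 4) = -1*(-290) - 323*(-17 + 6³) = 290 - 323*(-17 + 216) = 290 - 323*199 = 290 - 64277 = -63987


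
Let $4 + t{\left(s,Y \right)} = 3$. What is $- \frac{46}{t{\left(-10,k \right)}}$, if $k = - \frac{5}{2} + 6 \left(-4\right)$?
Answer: $46$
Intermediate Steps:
$k = - \frac{53}{2}$ ($k = \left(-5\right) \frac{1}{2} - 24 = - \frac{5}{2} - 24 = - \frac{53}{2} \approx -26.5$)
$t{\left(s,Y \right)} = -1$ ($t{\left(s,Y \right)} = -4 + 3 = -1$)
$- \frac{46}{t{\left(-10,k \right)}} = - \frac{46}{-1} = \left(-46\right) \left(-1\right) = 46$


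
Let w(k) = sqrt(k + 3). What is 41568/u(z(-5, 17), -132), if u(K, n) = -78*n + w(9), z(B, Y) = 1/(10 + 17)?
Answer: 35665344/8833967 - 6928*sqrt(3)/8833967 ≈ 4.0359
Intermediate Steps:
z(B, Y) = 1/27
w(k) = sqrt(3 + k)
u(K, n) = -78*n + 2*sqrt(3) (u(K, n) = -78*n + sqrt(3 + 9) = -78*n + sqrt(12) = -78*n + 2*sqrt(3))
41568/u(z(-5, 17), -132) = 41568/(-78*(-132) + 2*sqrt(3)) = 41568/(10296 + 2*sqrt(3))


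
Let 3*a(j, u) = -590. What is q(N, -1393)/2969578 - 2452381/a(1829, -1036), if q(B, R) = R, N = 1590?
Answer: 5461902293446/438012755 ≈ 12470.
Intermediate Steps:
a(j, u) = -590/3 (a(j, u) = (1/3)*(-590) = -590/3)
q(N, -1393)/2969578 - 2452381/a(1829, -1036) = -1393/2969578 - 2452381/(-590/3) = -1393*1/2969578 - 2452381*(-3/590) = -1393/2969578 + 7357143/590 = 5461902293446/438012755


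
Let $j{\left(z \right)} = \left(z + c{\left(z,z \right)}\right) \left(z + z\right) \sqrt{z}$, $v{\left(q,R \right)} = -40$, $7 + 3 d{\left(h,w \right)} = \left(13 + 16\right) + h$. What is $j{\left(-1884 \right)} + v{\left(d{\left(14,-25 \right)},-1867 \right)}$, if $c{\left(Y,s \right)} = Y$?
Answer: $-40 + 28395648 i \sqrt{471} \approx -40.0 + 6.1626 \cdot 10^{8} i$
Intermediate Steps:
$d{\left(h,w \right)} = \frac{22}{3} + \frac{h}{3}$ ($d{\left(h,w \right)} = - \frac{7}{3} + \frac{\left(13 + 16\right) + h}{3} = - \frac{7}{3} + \frac{29 + h}{3} = - \frac{7}{3} + \left(\frac{29}{3} + \frac{h}{3}\right) = \frac{22}{3} + \frac{h}{3}$)
$j{\left(z \right)} = 4 z^{\frac{5}{2}}$ ($j{\left(z \right)} = \left(z + z\right) \left(z + z\right) \sqrt{z} = 2 z 2 z \sqrt{z} = 4 z^{2} \sqrt{z} = 4 z^{\frac{5}{2}}$)
$j{\left(-1884 \right)} + v{\left(d{\left(14,-25 \right)},-1867 \right)} = 4 \left(-1884\right)^{\frac{5}{2}} - 40 = 4 \cdot 7098912 i \sqrt{471} - 40 = 28395648 i \sqrt{471} - 40 = -40 + 28395648 i \sqrt{471}$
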